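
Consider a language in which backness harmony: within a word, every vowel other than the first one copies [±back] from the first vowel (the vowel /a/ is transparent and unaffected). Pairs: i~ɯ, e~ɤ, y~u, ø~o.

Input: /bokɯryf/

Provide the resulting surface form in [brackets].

/y/ harmonizes with /o/ ([+back]) → [u]

[bokɯruf]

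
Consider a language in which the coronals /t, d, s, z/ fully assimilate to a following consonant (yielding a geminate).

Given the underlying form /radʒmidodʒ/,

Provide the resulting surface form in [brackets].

[radʒmidodʒ]

no segment meets the rule's conditions; no change.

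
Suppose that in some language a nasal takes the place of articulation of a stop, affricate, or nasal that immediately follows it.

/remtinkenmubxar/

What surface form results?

[rentiŋkemmubxar]

/m/ before /t/ (alveolar) → [n]
/n/ before /k/ (velar) → [ŋ]
/n/ before /m/ (labial) → [m]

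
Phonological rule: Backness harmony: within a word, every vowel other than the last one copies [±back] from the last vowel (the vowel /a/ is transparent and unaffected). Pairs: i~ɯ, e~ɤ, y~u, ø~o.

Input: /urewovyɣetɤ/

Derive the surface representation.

/e/ harmonizes with /ɤ/ ([+back]) → [ɤ]
/y/ harmonizes with /ɤ/ ([+back]) → [u]
/e/ harmonizes with /ɤ/ ([+back]) → [ɤ]

[urɤwovuɣɤtɤ]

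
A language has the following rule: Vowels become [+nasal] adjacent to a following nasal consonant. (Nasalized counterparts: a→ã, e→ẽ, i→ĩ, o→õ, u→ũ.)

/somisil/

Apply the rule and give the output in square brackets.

[sõmisil]

/o/ before nasal /m/ → [õ]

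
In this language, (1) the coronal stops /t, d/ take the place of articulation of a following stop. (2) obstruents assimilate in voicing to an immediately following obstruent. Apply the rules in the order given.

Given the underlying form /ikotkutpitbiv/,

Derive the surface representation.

Rule 1: /t/ before /k/ (velar) → [k]
Rule 1: /t/ before /p/ (labial) → [p]
Rule 1: /t/ before /b/ (labial) → [p]
After rule 1: ikokkuppipbiv
Rule 2: /p/ before /b/ (voiced) → [b]

[ikokkuppibbiv]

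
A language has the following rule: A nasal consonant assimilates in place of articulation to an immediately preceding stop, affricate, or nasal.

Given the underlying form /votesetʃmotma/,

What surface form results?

/m/ after /tʃ/ (palatal) → [ɲ]
/m/ after /t/ (alveolar) → [n]

[votesetʃɲotna]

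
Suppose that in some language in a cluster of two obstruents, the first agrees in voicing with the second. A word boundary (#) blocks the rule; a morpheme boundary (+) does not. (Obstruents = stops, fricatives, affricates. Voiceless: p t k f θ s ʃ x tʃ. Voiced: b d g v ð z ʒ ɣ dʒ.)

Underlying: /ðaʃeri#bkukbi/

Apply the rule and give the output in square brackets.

[ðaʃeri#pkugbi]

/b/ before /k/ (voiceless) → [p]
/k/ before /b/ (voiced) → [g]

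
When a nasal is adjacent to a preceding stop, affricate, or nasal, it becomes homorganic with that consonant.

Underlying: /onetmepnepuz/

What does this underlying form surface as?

[onetnepmepuz]

/m/ after /t/ (alveolar) → [n]
/n/ after /p/ (labial) → [m]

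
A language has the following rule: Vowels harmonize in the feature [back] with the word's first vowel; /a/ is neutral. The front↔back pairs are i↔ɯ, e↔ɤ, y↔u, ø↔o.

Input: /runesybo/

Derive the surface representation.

/e/ harmonizes with /u/ ([+back]) → [ɤ]
/y/ harmonizes with /u/ ([+back]) → [u]

[runɤsubo]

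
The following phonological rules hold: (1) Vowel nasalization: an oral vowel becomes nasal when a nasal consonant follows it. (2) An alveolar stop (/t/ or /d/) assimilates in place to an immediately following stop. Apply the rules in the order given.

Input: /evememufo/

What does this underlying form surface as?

[evẽmẽmufo]

Rule 1: /e/ before nasal /m/ → [ẽ]
Rule 1: /e/ before nasal /m/ → [ẽ]
After rule 1: evẽmẽmufo
Rule 2: no segment meets the rule's conditions; no change.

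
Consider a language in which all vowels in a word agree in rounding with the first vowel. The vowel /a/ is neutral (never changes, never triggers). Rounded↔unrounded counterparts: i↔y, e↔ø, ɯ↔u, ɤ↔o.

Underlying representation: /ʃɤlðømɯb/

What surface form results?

/ø/ harmonizes with /ɤ/ ([-round]) → [e]

[ʃɤlðemɯb]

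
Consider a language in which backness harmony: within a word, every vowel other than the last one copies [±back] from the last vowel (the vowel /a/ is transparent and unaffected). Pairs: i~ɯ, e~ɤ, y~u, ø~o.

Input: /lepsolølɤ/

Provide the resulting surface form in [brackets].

[lɤpsololɤ]

/e/ harmonizes with /ɤ/ ([+back]) → [ɤ]
/ø/ harmonizes with /ɤ/ ([+back]) → [o]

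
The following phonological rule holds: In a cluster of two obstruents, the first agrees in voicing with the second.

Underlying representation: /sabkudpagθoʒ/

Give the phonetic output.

/b/ before /k/ (voiceless) → [p]
/d/ before /p/ (voiceless) → [t]
/g/ before /θ/ (voiceless) → [k]

[sapkutpakθoʒ]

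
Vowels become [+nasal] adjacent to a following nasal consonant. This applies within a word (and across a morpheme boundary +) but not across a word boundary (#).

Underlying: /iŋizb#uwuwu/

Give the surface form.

[ĩŋizb#uwuwu]

/i/ before nasal /ŋ/ → [ĩ]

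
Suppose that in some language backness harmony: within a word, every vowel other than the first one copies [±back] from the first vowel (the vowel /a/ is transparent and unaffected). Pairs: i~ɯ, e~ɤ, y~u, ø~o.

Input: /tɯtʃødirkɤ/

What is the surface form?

/ø/ harmonizes with /ɯ/ ([+back]) → [o]
/i/ harmonizes with /ɯ/ ([+back]) → [ɯ]

[tɯtʃodɯrkɤ]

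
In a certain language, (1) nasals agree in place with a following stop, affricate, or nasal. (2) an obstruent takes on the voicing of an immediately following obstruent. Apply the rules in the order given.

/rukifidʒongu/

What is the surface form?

Rule 1: /n/ before /g/ (velar) → [ŋ]
After rule 1: rukifidʒoŋgu
Rule 2: no segment meets the rule's conditions; no change.

[rukifidʒoŋgu]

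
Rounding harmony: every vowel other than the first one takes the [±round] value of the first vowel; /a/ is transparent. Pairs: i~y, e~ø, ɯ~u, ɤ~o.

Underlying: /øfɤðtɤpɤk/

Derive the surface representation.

[øfoðtopok]

/ɤ/ harmonizes with /ø/ ([+round]) → [o]
/ɤ/ harmonizes with /ø/ ([+round]) → [o]
/ɤ/ harmonizes with /ø/ ([+round]) → [o]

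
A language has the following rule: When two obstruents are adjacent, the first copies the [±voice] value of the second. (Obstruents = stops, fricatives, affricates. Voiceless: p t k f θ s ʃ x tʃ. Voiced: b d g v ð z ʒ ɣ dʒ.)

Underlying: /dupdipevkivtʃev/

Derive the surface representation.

[dubdipefkiftʃev]

/p/ before /d/ (voiced) → [b]
/v/ before /k/ (voiceless) → [f]
/v/ before /tʃ/ (voiceless) → [f]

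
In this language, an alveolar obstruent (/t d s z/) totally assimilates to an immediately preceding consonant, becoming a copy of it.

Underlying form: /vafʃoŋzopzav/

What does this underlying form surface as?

/z/ after /ŋ/ → [ŋ] (total assimilation)
/z/ after /p/ → [p] (total assimilation)

[vafʃoŋŋoppav]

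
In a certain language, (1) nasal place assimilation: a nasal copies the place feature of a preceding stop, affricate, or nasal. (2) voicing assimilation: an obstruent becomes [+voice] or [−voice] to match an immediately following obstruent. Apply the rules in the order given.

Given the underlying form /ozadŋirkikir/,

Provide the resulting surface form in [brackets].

[ozadnirkikir]

Rule 1: /ŋ/ after /d/ (alveolar) → [n]
After rule 1: ozadnirkikir
Rule 2: no segment meets the rule's conditions; no change.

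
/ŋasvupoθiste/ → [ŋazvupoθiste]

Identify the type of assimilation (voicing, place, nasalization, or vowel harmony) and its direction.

/s/→[z].
Each target copies a feature from the following segment, so the direction is regressive.

voicing assimilation, regressive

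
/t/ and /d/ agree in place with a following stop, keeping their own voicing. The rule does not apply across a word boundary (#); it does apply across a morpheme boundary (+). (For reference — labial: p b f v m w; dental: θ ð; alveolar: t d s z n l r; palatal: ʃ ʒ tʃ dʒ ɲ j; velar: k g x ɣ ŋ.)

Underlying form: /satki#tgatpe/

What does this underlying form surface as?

/t/ before /k/ (velar) → [k]
/t/ before /g/ (velar) → [k]
/t/ before /p/ (labial) → [p]

[sakki#kgappe]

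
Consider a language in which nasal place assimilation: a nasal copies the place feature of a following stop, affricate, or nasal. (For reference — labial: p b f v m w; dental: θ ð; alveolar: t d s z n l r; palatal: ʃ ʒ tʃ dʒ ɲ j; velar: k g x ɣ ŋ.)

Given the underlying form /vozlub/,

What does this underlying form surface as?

no segment meets the rule's conditions; no change.

[vozlub]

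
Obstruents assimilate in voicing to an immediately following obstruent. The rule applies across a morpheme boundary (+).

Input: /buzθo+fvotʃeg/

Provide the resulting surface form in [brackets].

[busθo+vvotʃeg]

/z/ before /θ/ (voiceless) → [s]
/f/ before /v/ (voiced) → [v]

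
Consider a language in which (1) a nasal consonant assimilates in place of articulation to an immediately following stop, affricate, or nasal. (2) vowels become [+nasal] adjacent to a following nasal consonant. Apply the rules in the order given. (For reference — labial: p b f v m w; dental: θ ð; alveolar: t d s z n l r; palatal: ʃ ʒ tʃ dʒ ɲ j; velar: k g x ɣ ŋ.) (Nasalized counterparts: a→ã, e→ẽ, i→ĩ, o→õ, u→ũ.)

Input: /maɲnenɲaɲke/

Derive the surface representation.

[mãnnẽɲɲãŋke]

Rule 1: /ɲ/ before /n/ (alveolar) → [n]
Rule 1: /n/ before /ɲ/ (palatal) → [ɲ]
Rule 1: /ɲ/ before /k/ (velar) → [ŋ]
After rule 1: manneɲɲaŋke
Rule 2: /a/ before nasal /n/ → [ã]
Rule 2: /e/ before nasal /ɲ/ → [ẽ]
Rule 2: /a/ before nasal /ŋ/ → [ã]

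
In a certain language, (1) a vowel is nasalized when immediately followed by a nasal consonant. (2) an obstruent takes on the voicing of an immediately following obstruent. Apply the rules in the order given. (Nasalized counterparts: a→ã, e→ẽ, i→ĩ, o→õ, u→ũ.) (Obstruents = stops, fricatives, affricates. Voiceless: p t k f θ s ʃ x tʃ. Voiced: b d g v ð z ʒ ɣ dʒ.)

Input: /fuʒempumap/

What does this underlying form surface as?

[fuʒẽmpũmap]

Rule 1: /e/ before nasal /m/ → [ẽ]
Rule 1: /u/ before nasal /m/ → [ũ]
After rule 1: fuʒẽmpũmap
Rule 2: no segment meets the rule's conditions; no change.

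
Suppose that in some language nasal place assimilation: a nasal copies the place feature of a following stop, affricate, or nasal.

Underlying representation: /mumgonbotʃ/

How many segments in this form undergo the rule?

/m/ before /g/ (velar) → [ŋ]
/n/ before /b/ (labial) → [m]
2 segments change.

2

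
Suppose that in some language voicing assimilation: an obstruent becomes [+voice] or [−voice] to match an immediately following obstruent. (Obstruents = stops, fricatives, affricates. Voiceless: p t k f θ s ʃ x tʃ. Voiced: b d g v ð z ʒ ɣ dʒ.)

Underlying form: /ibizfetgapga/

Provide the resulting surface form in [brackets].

[ibisfedgabga]

/z/ before /f/ (voiceless) → [s]
/t/ before /g/ (voiced) → [d]
/p/ before /g/ (voiced) → [b]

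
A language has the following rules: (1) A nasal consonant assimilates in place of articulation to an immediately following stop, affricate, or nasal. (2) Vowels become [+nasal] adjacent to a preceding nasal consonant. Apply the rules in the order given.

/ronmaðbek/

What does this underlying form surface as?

Rule 1: /n/ before /m/ (labial) → [m]
After rule 1: rommaðbek
Rule 2: /a/ after nasal /m/ → [ã]

[rommãðbek]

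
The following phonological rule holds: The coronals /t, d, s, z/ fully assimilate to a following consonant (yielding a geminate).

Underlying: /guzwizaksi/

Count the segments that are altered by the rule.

/z/ before /w/ → [w] (total assimilation)
1 segment changes.

1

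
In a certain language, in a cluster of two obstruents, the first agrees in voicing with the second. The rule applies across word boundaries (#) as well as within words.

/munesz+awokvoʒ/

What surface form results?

[munezz+awogvoʒ]

/s/ before /z/ (voiced) → [z]
/k/ before /v/ (voiced) → [g]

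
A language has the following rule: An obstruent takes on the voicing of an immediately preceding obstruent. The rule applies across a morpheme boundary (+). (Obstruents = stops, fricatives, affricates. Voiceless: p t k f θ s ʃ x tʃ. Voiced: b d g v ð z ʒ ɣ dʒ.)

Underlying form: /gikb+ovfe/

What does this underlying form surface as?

/b/ after /k/ (voiceless) → [p]
/f/ after /v/ (voiced) → [v]

[gikp+ovve]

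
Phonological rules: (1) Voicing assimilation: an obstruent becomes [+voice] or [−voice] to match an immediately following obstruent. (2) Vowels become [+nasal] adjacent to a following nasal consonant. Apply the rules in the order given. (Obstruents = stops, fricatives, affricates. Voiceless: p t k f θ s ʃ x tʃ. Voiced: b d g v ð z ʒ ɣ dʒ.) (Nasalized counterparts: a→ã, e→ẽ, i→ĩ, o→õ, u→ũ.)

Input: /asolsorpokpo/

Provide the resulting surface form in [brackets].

Rule 1: no segment meets the rule's conditions; no change.
After rule 1: asolsorpokpo
Rule 2: no segment meets the rule's conditions; no change.

[asolsorpokpo]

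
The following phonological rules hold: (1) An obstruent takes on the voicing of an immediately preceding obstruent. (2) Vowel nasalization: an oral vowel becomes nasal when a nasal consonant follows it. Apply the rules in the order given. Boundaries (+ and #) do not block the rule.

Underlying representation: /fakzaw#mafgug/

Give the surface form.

Rule 1: /z/ after /k/ (voiceless) → [s]
Rule 1: /g/ after /f/ (voiceless) → [k]
After rule 1: faksaw#mafkug
Rule 2: no segment meets the rule's conditions; no change.

[faksaw#mafkug]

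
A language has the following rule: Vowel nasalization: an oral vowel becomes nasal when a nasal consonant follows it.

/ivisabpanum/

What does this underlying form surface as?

[ivisabpãnũm]

/a/ before nasal /n/ → [ã]
/u/ before nasal /m/ → [ũ]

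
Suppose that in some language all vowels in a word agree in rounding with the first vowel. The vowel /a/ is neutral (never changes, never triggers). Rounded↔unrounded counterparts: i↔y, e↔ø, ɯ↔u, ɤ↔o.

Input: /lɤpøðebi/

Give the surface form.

[lɤpeðebi]

/ø/ harmonizes with /ɤ/ ([-round]) → [e]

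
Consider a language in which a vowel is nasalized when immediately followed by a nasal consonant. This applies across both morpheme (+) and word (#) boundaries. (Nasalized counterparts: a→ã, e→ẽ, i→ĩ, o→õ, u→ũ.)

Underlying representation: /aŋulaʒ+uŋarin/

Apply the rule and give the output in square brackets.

/a/ before nasal /ŋ/ → [ã]
/u/ before nasal /ŋ/ → [ũ]
/i/ before nasal /n/ → [ĩ]

[ãŋulaʒ+ũŋarĩn]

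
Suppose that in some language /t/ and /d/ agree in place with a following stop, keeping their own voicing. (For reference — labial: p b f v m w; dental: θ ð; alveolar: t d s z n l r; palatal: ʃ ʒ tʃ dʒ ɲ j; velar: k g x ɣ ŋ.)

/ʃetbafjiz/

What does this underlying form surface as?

[ʃepbafjiz]

/t/ before /b/ (labial) → [p]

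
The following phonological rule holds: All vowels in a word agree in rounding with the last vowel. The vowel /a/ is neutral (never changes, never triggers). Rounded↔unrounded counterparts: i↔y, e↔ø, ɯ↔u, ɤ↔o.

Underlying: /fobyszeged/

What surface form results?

[fɤbiszeged]

/o/ harmonizes with /e/ ([-round]) → [ɤ]
/y/ harmonizes with /e/ ([-round]) → [i]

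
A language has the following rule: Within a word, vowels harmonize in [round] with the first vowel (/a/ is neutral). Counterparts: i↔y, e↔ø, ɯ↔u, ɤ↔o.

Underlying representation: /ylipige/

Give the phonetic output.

/i/ harmonizes with /y/ ([+round]) → [y]
/i/ harmonizes with /y/ ([+round]) → [y]
/e/ harmonizes with /y/ ([+round]) → [ø]

[ylypygø]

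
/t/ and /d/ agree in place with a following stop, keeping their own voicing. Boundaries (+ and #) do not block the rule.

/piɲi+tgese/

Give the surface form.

/t/ before /g/ (velar) → [k]

[piɲi+kgese]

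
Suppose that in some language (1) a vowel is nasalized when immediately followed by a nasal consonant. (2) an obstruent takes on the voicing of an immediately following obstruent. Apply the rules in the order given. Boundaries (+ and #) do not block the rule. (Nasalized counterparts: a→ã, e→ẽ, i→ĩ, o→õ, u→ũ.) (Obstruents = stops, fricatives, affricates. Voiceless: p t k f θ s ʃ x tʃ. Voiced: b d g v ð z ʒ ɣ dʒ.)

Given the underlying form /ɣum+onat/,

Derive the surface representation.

Rule 1: /u/ before nasal /m/ → [ũ]
Rule 1: /o/ before nasal /n/ → [õ]
After rule 1: ɣũm+õnat
Rule 2: no segment meets the rule's conditions; no change.

[ɣũm+õnat]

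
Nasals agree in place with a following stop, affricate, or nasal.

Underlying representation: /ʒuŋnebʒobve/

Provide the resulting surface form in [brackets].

/ŋ/ before /n/ (alveolar) → [n]

[ʒunnebʒobve]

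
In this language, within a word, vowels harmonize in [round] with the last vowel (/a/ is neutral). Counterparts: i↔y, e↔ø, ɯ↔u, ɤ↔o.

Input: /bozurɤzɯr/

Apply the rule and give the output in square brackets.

/o/ harmonizes with /ɯ/ ([-round]) → [ɤ]
/u/ harmonizes with /ɯ/ ([-round]) → [ɯ]

[bɤzɯrɤzɯr]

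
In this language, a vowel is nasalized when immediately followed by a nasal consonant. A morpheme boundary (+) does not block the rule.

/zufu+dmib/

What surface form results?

[zufu+dmib]

no segment meets the rule's conditions; no change.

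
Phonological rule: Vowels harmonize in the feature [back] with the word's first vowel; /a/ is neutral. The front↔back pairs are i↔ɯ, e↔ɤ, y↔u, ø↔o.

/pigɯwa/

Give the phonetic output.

[pigiwa]

/ɯ/ harmonizes with /i/ ([-back]) → [i]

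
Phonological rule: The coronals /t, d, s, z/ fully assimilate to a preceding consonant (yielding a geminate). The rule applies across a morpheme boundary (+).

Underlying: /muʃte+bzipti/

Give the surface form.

[muʃʃe+bbippi]

/t/ after /ʃ/ → [ʃ] (total assimilation)
/z/ after /b/ → [b] (total assimilation)
/t/ after /p/ → [p] (total assimilation)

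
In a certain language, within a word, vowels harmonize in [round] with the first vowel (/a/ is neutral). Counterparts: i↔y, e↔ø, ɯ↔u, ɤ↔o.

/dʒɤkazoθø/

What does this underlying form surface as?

[dʒɤkazɤθe]

/o/ harmonizes with /ɤ/ ([-round]) → [ɤ]
/ø/ harmonizes with /ɤ/ ([-round]) → [e]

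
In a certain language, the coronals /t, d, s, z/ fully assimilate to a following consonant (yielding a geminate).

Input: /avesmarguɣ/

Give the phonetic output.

/s/ before /m/ → [m] (total assimilation)

[avemmarguɣ]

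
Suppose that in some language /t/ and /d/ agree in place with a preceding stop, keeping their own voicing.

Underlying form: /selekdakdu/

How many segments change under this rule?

2

/d/ after /k/ (velar) → [g]
/d/ after /k/ (velar) → [g]
2 segments change.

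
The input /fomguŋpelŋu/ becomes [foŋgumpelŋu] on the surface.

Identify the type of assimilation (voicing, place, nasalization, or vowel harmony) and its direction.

/m/→[ŋ] /ŋ/→[m].
Each target copies a feature from the following segment, so the direction is regressive.

place assimilation, regressive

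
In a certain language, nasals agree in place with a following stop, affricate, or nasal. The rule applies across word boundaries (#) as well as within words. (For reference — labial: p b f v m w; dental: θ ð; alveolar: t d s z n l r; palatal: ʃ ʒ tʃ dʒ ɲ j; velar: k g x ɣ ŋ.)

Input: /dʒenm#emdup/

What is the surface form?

/n/ before /m/ (labial) → [m]
/m/ before /d/ (alveolar) → [n]

[dʒemm#endup]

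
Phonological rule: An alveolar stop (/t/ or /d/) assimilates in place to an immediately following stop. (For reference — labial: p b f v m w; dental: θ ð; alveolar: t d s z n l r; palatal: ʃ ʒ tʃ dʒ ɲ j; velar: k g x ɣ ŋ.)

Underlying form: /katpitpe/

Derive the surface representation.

[kappippe]

/t/ before /p/ (labial) → [p]
/t/ before /p/ (labial) → [p]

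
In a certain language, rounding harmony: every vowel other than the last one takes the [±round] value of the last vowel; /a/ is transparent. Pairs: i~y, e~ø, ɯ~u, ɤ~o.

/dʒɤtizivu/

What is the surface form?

/ɤ/ harmonizes with /u/ ([+round]) → [o]
/i/ harmonizes with /u/ ([+round]) → [y]
/i/ harmonizes with /u/ ([+round]) → [y]

[dʒotyzyvu]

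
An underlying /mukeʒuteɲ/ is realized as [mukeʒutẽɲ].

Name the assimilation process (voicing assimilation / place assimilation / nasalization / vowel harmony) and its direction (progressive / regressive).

nasalization, regressive

/e/→[ẽ].
Each target copies a feature from the following segment, so the direction is regressive.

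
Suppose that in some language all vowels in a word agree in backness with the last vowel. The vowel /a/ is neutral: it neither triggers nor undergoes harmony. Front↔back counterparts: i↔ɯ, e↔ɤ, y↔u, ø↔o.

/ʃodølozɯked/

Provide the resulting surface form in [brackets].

/o/ harmonizes with /e/ ([-back]) → [ø]
/o/ harmonizes with /e/ ([-back]) → [ø]
/ɯ/ harmonizes with /e/ ([-back]) → [i]

[ʃødøløziked]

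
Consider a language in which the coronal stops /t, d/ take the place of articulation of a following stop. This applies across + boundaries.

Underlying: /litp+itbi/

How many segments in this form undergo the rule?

/t/ before /p/ (labial) → [p]
/t/ before /b/ (labial) → [p]
2 segments change.

2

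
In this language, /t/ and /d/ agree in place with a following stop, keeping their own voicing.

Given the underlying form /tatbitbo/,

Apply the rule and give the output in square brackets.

/t/ before /b/ (labial) → [p]
/t/ before /b/ (labial) → [p]

[tapbipbo]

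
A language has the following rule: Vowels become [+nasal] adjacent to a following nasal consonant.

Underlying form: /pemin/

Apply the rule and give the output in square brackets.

/e/ before nasal /m/ → [ẽ]
/i/ before nasal /n/ → [ĩ]

[pẽmĩn]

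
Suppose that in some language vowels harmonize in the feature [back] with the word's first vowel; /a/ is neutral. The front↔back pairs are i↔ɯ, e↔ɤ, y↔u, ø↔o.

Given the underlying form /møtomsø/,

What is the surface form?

[møtømsø]

/o/ harmonizes with /ø/ ([-back]) → [ø]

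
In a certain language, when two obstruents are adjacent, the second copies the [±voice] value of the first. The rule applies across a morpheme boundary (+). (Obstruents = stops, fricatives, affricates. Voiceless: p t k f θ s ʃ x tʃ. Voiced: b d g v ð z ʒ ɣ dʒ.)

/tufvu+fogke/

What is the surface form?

[tuffu+fogge]

/v/ after /f/ (voiceless) → [f]
/k/ after /g/ (voiced) → [g]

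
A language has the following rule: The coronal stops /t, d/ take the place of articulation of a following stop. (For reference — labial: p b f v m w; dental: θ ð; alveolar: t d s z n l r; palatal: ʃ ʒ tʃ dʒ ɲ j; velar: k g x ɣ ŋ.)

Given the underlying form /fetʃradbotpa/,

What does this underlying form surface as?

[fetʃrabboppa]

/d/ before /b/ (labial) → [b]
/t/ before /p/ (labial) → [p]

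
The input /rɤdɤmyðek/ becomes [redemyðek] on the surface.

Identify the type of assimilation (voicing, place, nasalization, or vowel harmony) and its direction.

/ɤ/→[e] /ɤ/→[e].
Vowels agree with the last vowel, so the harmony is regressive.

vowel harmony, regressive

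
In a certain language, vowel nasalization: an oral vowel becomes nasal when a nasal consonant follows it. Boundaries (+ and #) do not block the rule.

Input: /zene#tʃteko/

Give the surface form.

/e/ before nasal /n/ → [ẽ]

[zẽne#tʃteko]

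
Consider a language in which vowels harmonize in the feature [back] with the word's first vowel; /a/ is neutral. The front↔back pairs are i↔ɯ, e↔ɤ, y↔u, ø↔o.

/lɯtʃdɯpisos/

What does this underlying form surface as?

/i/ harmonizes with /ɯ/ ([+back]) → [ɯ]

[lɯtʃdɯpɯsos]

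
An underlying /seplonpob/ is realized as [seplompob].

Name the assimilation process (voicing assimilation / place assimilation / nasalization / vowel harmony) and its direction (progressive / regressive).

/n/→[m].
Each target copies a feature from the following segment, so the direction is regressive.

place assimilation, regressive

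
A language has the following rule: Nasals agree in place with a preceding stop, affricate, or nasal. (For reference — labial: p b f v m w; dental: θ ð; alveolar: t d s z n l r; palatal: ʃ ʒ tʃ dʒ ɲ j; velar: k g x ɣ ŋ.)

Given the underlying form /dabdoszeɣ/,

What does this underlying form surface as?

[dabdoszeɣ]

no segment meets the rule's conditions; no change.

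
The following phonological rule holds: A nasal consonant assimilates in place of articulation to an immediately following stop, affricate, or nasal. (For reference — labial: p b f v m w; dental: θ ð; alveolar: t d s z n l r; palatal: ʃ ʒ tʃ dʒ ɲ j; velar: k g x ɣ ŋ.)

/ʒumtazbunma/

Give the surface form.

/m/ before /t/ (alveolar) → [n]
/n/ before /m/ (labial) → [m]

[ʒuntazbumma]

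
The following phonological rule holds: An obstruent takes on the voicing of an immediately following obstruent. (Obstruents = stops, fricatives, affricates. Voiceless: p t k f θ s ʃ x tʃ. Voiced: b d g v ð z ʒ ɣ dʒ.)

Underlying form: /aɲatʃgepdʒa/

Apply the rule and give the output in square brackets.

[aɲadʒgebdʒa]

/tʃ/ before /g/ (voiced) → [dʒ]
/p/ before /dʒ/ (voiced) → [b]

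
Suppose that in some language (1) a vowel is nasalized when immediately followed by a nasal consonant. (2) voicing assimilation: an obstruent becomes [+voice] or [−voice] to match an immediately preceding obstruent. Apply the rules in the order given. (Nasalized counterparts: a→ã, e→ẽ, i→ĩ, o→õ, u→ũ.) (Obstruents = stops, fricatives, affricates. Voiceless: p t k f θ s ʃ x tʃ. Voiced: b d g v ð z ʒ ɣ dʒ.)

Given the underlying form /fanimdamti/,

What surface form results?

Rule 1: /a/ before nasal /n/ → [ã]
Rule 1: /i/ before nasal /m/ → [ĩ]
Rule 1: /a/ before nasal /m/ → [ã]
After rule 1: fãnĩmdãmti
Rule 2: no segment meets the rule's conditions; no change.

[fãnĩmdãmti]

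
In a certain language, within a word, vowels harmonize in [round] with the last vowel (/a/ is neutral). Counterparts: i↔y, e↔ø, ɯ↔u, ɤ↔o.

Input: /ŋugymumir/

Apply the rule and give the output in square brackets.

[ŋɯgimɯmir]

/u/ harmonizes with /i/ ([-round]) → [ɯ]
/y/ harmonizes with /i/ ([-round]) → [i]
/u/ harmonizes with /i/ ([-round]) → [ɯ]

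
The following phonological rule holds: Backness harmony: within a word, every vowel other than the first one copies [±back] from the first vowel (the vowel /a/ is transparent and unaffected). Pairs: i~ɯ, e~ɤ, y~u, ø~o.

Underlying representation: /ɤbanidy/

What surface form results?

[ɤbanɯdu]

/i/ harmonizes with /ɤ/ ([+back]) → [ɯ]
/y/ harmonizes with /ɤ/ ([+back]) → [u]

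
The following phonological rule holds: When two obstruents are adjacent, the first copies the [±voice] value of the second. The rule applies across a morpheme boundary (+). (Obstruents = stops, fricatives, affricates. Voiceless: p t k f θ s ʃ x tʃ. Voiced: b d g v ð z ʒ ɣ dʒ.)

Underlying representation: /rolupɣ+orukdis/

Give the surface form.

/p/ before /ɣ/ (voiced) → [b]
/k/ before /d/ (voiced) → [g]

[rolubɣ+orugdis]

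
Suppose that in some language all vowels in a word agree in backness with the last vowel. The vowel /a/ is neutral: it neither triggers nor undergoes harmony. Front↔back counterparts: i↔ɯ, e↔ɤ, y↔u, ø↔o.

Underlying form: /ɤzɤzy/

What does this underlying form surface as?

/ɤ/ harmonizes with /y/ ([-back]) → [e]
/ɤ/ harmonizes with /y/ ([-back]) → [e]

[ezezy]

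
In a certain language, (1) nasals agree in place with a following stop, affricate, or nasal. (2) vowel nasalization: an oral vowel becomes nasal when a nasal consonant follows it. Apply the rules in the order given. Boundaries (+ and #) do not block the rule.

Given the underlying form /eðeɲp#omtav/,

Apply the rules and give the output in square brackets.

[eðẽmp#õntav]

Rule 1: /ɲ/ before /p/ (labial) → [m]
Rule 1: /m/ before /t/ (alveolar) → [n]
After rule 1: eðemp#ontav
Rule 2: /e/ before nasal /m/ → [ẽ]
Rule 2: /o/ before nasal /n/ → [õ]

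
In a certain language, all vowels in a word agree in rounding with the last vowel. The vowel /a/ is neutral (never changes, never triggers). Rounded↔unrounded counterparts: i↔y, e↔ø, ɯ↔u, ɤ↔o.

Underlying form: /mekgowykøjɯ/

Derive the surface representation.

/o/ harmonizes with /ɯ/ ([-round]) → [ɤ]
/y/ harmonizes with /ɯ/ ([-round]) → [i]
/ø/ harmonizes with /ɯ/ ([-round]) → [e]

[mekgɤwikejɯ]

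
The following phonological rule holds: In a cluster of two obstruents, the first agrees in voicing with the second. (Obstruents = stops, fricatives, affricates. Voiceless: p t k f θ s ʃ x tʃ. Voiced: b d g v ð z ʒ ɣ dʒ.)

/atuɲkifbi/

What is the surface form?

[atuɲkivbi]

/f/ before /b/ (voiced) → [v]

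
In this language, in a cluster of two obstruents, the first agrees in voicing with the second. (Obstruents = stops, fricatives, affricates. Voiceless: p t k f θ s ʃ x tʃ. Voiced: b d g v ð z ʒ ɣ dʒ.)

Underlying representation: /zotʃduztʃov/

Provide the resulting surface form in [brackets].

[zodʒdustʃov]

/tʃ/ before /d/ (voiced) → [dʒ]
/z/ before /tʃ/ (voiceless) → [s]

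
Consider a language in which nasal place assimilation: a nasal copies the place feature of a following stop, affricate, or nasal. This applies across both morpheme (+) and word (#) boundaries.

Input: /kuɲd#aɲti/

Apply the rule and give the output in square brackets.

[kund#anti]

/ɲ/ before /d/ (alveolar) → [n]
/ɲ/ before /t/ (alveolar) → [n]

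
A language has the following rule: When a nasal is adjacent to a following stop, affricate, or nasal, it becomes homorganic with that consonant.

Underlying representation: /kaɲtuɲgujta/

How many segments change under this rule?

/ɲ/ before /t/ (alveolar) → [n]
/ɲ/ before /g/ (velar) → [ŋ]
2 segments change.

2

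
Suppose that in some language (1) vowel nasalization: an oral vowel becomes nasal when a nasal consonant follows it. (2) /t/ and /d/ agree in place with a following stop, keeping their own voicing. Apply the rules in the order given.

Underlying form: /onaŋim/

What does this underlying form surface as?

Rule 1: /o/ before nasal /n/ → [õ]
Rule 1: /a/ before nasal /ŋ/ → [ã]
Rule 1: /i/ before nasal /m/ → [ĩ]
After rule 1: õnãŋĩm
Rule 2: no segment meets the rule's conditions; no change.

[õnãŋĩm]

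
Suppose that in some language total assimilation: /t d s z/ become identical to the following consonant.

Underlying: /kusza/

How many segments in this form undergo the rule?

1

/s/ before /z/ → [z] (total assimilation)
1 segment changes.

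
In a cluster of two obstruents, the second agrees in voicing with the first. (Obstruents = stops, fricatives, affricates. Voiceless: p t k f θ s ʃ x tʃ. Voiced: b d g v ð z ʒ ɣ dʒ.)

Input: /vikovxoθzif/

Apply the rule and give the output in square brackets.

/x/ after /v/ (voiced) → [ɣ]
/z/ after /θ/ (voiceless) → [s]

[vikovɣoθsif]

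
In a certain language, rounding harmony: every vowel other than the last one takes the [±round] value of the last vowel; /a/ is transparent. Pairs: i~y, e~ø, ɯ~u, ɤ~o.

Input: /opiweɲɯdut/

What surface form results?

/i/ harmonizes with /u/ ([+round]) → [y]
/e/ harmonizes with /u/ ([+round]) → [ø]
/ɯ/ harmonizes with /u/ ([+round]) → [u]

[opywøɲudut]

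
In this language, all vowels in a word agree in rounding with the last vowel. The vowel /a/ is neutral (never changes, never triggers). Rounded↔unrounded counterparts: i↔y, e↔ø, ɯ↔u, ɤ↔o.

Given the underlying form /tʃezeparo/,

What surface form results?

[tʃøzøparo]

/e/ harmonizes with /o/ ([+round]) → [ø]
/e/ harmonizes with /o/ ([+round]) → [ø]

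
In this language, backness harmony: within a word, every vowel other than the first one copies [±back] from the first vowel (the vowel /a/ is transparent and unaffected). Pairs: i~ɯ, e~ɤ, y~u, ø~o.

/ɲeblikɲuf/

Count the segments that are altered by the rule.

1

/u/ harmonizes with /e/ ([-back]) → [y]
1 segment changes.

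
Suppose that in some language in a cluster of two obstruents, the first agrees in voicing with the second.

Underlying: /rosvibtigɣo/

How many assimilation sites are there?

2

/s/ before /v/ (voiced) → [z]
/b/ before /t/ (voiceless) → [p]
2 segments change.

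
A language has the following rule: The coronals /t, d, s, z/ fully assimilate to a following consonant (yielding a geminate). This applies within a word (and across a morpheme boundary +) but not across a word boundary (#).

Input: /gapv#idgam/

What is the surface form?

[gapv#iggam]

/d/ before /g/ → [g] (total assimilation)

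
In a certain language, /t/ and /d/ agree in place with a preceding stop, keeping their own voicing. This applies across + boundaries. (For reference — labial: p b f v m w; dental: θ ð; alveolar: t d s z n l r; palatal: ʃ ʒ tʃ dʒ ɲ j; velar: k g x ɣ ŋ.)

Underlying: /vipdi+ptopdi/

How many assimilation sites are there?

/d/ after /p/ (labial) → [b]
/t/ after /p/ (labial) → [p]
/d/ after /p/ (labial) → [b]
3 segments change.

3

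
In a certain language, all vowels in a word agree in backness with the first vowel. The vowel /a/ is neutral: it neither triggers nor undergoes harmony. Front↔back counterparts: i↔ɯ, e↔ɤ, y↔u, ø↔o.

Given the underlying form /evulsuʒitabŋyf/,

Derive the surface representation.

[evylsyʒitabŋyf]

/u/ harmonizes with /e/ ([-back]) → [y]
/u/ harmonizes with /e/ ([-back]) → [y]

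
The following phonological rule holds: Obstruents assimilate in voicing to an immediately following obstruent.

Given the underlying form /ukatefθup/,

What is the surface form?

no segment meets the rule's conditions; no change.

[ukatefθup]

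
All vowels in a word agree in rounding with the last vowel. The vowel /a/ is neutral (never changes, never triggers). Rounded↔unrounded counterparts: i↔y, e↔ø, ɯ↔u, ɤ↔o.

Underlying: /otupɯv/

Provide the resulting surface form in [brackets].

[ɤtɯpɯv]

/o/ harmonizes with /ɯ/ ([-round]) → [ɤ]
/u/ harmonizes with /ɯ/ ([-round]) → [ɯ]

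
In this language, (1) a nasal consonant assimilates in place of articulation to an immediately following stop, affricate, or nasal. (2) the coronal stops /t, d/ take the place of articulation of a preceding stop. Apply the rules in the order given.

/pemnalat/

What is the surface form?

[pennalat]

Rule 1: /m/ before /n/ (alveolar) → [n]
After rule 1: pennalat
Rule 2: no segment meets the rule's conditions; no change.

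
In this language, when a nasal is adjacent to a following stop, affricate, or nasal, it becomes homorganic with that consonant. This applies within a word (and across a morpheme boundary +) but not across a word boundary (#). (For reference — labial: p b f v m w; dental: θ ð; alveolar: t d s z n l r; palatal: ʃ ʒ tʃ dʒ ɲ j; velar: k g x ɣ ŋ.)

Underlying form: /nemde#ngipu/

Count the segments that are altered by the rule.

/m/ before /d/ (alveolar) → [n]
/n/ before /g/ (velar) → [ŋ]
2 segments change.

2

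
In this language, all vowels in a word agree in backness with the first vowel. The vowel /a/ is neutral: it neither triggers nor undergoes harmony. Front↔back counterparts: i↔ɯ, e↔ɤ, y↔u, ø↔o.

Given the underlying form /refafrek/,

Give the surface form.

[refafrek]

no segment meets the rule's conditions; no change.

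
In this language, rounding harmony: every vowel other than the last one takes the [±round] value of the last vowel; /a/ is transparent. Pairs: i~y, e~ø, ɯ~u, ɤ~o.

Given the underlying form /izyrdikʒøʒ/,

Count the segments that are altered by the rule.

2

/i/ harmonizes with /ø/ ([+round]) → [y]
/i/ harmonizes with /ø/ ([+round]) → [y]
2 segments change.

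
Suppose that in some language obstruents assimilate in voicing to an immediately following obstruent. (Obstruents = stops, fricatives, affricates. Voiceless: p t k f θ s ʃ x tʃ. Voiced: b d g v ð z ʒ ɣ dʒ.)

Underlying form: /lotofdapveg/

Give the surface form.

[lotovdabveg]

/f/ before /d/ (voiced) → [v]
/p/ before /v/ (voiced) → [b]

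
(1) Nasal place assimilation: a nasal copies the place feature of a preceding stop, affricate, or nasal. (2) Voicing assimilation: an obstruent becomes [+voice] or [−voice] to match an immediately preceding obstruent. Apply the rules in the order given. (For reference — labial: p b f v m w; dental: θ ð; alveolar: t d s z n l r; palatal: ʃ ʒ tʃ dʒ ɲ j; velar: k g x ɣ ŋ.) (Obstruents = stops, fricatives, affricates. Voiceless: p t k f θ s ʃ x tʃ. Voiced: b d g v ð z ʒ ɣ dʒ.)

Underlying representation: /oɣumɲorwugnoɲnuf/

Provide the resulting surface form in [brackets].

[oɣummorwugŋoɲɲuf]

Rule 1: /ɲ/ after /m/ (labial) → [m]
Rule 1: /n/ after /g/ (velar) → [ŋ]
Rule 1: /n/ after /ɲ/ (palatal) → [ɲ]
After rule 1: oɣummorwugŋoɲɲuf
Rule 2: no segment meets the rule's conditions; no change.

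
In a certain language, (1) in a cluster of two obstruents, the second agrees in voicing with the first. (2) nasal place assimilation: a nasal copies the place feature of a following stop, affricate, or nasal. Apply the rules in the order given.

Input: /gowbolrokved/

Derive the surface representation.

[gowbolrokfed]

Rule 1: /v/ after /k/ (voiceless) → [f]
After rule 1: gowbolrokfed
Rule 2: no segment meets the rule's conditions; no change.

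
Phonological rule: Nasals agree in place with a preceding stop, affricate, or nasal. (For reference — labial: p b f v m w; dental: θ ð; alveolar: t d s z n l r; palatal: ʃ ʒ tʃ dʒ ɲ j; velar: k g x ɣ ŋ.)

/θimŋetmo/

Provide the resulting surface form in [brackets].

/ŋ/ after /m/ (labial) → [m]
/m/ after /t/ (alveolar) → [n]

[θimmetno]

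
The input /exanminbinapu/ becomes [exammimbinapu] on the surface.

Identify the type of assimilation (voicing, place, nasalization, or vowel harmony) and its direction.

/n/→[m] /n/→[m].
Each target copies a feature from the following segment, so the direction is regressive.

place assimilation, regressive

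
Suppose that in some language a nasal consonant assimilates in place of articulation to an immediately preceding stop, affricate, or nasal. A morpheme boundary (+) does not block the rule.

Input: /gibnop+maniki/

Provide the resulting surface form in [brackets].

/n/ after /b/ (labial) → [m]

[gibmop+maniki]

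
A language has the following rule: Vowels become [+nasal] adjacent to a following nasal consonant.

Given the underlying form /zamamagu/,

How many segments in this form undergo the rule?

2

/a/ before nasal /m/ → [ã]
/a/ before nasal /m/ → [ã]
2 segments change.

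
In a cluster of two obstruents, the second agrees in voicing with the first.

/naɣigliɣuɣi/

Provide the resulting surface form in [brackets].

no segment meets the rule's conditions; no change.

[naɣigliɣuɣi]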